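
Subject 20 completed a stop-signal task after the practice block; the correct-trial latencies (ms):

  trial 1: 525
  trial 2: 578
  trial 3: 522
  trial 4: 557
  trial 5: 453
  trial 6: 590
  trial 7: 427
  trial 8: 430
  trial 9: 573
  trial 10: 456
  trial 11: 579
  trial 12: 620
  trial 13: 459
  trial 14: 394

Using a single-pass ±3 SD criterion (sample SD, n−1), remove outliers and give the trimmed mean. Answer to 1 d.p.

n = 14, ΣRT = 7163, M = 511.643
Σ(x−M)² = 69905.21; s = √(69905.21/13) = 73.330
Cutoffs: 511.643 ± 3·73.330 → [291.7, 731.6]
No RTs fall outside the cutoffs; all 14 retained. Mean = 7163/14 = 511.643

511.6 ms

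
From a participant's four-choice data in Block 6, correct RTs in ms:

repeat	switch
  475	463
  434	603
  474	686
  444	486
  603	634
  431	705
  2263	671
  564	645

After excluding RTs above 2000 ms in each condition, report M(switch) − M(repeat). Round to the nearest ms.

repeat: exclude 2263
M(repeat) = 3425/7 = 489.286
M(switch) = 4893/8 = 611.625
Difference = 611.625 − 489.286 = 122.339 ms

122 ms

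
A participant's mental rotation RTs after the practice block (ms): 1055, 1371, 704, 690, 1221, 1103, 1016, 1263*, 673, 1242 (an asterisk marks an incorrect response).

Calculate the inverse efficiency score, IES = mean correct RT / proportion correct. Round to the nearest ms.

Correct trials (n=9): 1055, 1371, 704, 690, 1221, 1103, 1016, 673, 1242
Mean correct RT = 9075/9 = 1008.3333 ms
Proportion correct = 9/10
IES = 1008.3333 / (9/10) = 1120.370 ms

1120 ms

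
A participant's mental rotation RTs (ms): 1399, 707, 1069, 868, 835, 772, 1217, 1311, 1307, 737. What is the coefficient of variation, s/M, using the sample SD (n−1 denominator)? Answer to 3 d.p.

0.263

n = 10, Σ = 10222, M = 1022.2000
Σ(x−M)² = 648743.600; s = √(648743.600/9) = 268.4821
CV = 268.4821 / 1022.2000 = 0.26265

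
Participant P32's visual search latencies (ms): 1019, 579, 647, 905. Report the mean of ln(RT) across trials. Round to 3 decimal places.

6.642

ln(RT): 6.9266, 6.3613, 6.4723, 6.8079
Σ ln(RT) = 26.5682
Mean = 26.5682/4 = 6.64204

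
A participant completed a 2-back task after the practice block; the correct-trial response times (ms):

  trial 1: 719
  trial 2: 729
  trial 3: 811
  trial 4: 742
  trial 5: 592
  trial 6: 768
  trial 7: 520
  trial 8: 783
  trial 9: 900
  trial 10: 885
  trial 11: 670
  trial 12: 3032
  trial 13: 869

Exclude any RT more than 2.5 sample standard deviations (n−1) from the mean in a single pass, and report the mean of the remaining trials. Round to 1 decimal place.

n = 13, ΣRT = 12020, M = 924.615
Σ(x−M)² = 4956897.08; s = √(4956897.08/12) = 642.709
Cutoffs: 924.615 ± 2.5·642.709 → [-682.2, 2531.4]
Outside: 3032 → excluded.
Retained (n=12): Σ = 8988, mean = 8988/12 = 749.000

749.0 ms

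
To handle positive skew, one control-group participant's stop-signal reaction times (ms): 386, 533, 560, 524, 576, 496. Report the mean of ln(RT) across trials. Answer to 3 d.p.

6.231

ln(RT): 5.9558, 6.2785, 6.3279, 6.2615, 6.3561, 6.2066
Σ ln(RT) = 37.3865
Mean = 37.3865/6 = 6.23108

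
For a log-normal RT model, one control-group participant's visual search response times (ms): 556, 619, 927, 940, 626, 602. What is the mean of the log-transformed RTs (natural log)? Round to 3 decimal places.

ln(RT): 6.3208, 6.4281, 6.8320, 6.8459, 6.4394, 6.4003
Σ ln(RT) = 39.2663
Mean = 39.2663/6 = 6.54439

6.544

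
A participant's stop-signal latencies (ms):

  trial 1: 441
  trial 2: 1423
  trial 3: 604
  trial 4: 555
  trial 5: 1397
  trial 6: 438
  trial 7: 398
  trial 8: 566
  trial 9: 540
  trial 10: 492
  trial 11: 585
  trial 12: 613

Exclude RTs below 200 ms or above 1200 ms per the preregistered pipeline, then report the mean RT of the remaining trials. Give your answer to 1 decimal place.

Excluded: 1397, 1423
Retained (n=10): Σ = 5232
Mean = 5232/10 = 523.2000

523.2 ms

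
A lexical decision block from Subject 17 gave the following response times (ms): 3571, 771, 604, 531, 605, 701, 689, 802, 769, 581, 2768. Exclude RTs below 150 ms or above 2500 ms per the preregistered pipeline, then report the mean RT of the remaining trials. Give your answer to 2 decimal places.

672.56 ms

Excluded: 2768, 3571
Retained (n=9): Σ = 6053
Mean = 6053/9 = 672.5556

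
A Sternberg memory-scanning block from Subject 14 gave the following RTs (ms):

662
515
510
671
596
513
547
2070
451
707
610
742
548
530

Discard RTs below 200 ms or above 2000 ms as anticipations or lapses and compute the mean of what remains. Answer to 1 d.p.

Excluded: 2070
Retained (n=13): Σ = 7602
Mean = 7602/13 = 584.7692

584.8 ms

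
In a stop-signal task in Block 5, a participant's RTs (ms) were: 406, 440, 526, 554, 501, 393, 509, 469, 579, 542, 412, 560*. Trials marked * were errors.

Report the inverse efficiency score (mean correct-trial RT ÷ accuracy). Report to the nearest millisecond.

529 ms

Correct trials (n=11): 406, 440, 526, 554, 501, 393, 509, 469, 579, 542, 412
Mean correct RT = 5331/11 = 484.6364 ms
Proportion correct = 11/12
IES = 484.6364 / (11/12) = 528.694 ms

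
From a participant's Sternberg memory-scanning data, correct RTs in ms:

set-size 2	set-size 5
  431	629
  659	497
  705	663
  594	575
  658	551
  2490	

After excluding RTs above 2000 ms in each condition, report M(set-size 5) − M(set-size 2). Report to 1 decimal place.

-26.4 ms

set-size 2: exclude 2490
M(set-size 2) = 3047/5 = 609.400
M(set-size 5) = 2915/5 = 583.000
Difference = 583.000 − 609.400 = -26.400 ms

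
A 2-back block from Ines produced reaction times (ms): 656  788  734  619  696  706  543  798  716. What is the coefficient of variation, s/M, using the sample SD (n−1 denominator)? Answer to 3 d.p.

0.116

n = 9, Σ = 6256, M = 695.1111
Σ(x−M)² = 51742.889; s = √(51742.889/8) = 80.4230
CV = 80.4230 / 695.1111 = 0.11570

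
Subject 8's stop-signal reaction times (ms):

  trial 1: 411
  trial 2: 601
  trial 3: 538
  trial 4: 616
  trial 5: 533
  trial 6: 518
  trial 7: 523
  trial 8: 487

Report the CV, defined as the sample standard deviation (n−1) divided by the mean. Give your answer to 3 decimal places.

n = 8, Σ = 4227, M = 528.3750
Σ(x−M)² = 28691.875; s = √(28691.875/7) = 64.0222
CV = 64.0222 / 528.3750 = 0.12117

0.121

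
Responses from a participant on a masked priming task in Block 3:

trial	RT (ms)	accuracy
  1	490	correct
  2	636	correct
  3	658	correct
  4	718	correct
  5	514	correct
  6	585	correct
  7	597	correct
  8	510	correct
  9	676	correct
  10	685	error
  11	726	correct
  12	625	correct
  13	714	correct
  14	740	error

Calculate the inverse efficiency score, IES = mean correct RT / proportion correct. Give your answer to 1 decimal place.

724.2 ms

Correct trials (n=12): 490, 636, 658, 718, 514, 585, 597, 510, 676, 726, 625, 714
Mean correct RT = 7449/12 = 620.7500 ms
Proportion correct = 12/14
IES = 620.7500 / (12/14) = 724.208 ms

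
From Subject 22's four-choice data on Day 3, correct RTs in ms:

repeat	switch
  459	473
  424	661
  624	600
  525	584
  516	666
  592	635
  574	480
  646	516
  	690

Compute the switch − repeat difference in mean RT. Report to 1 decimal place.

44.4 ms

M(repeat) = 4360/8 = 545.000
M(switch) = 5305/9 = 589.444
Difference = 589.444 − 545.000 = 44.444 ms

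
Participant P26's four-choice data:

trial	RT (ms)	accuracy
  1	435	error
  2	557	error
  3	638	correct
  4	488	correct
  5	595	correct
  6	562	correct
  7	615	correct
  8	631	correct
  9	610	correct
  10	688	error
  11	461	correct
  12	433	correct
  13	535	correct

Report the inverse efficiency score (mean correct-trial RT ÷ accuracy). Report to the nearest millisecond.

Correct trials (n=10): 638, 488, 595, 562, 615, 631, 610, 461, 433, 535
Mean correct RT = 5568/10 = 556.8000 ms
Proportion correct = 10/13
IES = 556.8000 / (10/13) = 723.840 ms

724 ms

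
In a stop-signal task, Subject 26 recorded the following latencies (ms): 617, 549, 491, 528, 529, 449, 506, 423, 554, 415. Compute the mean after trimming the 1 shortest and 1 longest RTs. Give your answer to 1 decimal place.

503.6 ms

Sorted: 415, 423, 449, 491, 506, 528, 529, 549, 554, 617
Drop lowest 1 (415) and highest 1 (617)
Remaining (n=8): Σ = 4029, mean = 4029/8 = 503.625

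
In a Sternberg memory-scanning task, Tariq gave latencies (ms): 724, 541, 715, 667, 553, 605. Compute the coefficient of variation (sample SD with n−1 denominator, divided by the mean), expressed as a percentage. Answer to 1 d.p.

n = 6, Σ = 3805, M = 634.1667
Σ(x−M)² = 31800.833; s = √(31800.833/5) = 79.7507
CV = 79.7507 / 634.1667 = 0.12576 = 12.576%

12.6%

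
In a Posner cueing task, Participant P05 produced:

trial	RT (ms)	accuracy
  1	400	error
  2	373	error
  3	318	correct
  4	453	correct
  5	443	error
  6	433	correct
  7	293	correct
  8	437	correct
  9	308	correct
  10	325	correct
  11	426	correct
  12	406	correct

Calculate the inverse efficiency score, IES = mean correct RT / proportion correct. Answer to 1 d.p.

Correct trials (n=9): 318, 453, 433, 293, 437, 308, 325, 426, 406
Mean correct RT = 3399/9 = 377.6667 ms
Proportion correct = 9/12
IES = 377.6667 / (9/12) = 503.556 ms

503.6 ms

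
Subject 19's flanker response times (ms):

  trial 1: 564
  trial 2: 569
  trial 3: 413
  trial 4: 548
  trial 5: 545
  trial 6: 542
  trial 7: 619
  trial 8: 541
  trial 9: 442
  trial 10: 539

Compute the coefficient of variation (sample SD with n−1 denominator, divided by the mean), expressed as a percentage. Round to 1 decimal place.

11.4%

n = 10, Σ = 5322, M = 532.2000
Σ(x−M)² = 32877.600; s = √(32877.600/9) = 60.4406
CV = 60.4406 / 532.2000 = 0.11357 = 11.357%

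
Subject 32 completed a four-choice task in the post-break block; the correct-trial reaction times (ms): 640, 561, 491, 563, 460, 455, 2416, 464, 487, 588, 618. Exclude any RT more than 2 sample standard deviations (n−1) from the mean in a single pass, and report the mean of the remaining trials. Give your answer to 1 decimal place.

532.7 ms

n = 11, ΣRT = 7743, M = 703.909
Σ(x−M)² = 3267816.91; s = √(3267816.91/10) = 571.648
Cutoffs: 703.909 ± 2·571.648 → [-439.4, 1847.2]
Outside: 2416 → excluded.
Retained (n=10): Σ = 5327, mean = 5327/10 = 532.700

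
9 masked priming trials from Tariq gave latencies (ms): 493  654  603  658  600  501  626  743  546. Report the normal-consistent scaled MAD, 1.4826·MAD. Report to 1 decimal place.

Sorted: 493, 501, 546, 600, 603, 626, 654, 658, 743 → median = 603
|x − 603| sorted: 0, 3, 23, 51, 55, 57, 102, 110, 140 → MAD = 55
Robust SD ≈ 1.4826 × 55 = 81.543

81.5 ms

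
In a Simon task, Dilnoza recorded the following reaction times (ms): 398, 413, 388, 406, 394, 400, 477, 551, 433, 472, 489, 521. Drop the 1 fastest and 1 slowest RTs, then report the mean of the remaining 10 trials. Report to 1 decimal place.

440.3 ms

Sorted: 388, 394, 398, 400, 406, 413, 433, 472, 477, 489, 521, 551
Drop lowest 1 (388) and highest 1 (551)
Remaining (n=10): Σ = 4403, mean = 4403/10 = 440.300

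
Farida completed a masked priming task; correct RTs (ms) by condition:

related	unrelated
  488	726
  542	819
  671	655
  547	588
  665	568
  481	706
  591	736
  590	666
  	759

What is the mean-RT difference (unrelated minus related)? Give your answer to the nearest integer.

120 ms

M(related) = 4575/8 = 571.875
M(unrelated) = 6223/9 = 691.444
Difference = 691.444 − 571.875 = 119.569 ms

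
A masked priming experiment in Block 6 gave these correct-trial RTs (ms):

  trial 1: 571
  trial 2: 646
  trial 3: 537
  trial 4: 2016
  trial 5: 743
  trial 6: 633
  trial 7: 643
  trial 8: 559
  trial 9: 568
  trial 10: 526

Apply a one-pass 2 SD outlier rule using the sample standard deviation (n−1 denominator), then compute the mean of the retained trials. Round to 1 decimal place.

602.9 ms

n = 10, ΣRT = 7442, M = 744.200
Σ(x−M)² = 1835613.60; s = √(1835613.60/9) = 451.616
Cutoffs: 744.200 ± 2·451.616 → [-159.0, 1647.4]
Outside: 2016 → excluded.
Retained (n=9): Σ = 5426, mean = 5426/9 = 602.889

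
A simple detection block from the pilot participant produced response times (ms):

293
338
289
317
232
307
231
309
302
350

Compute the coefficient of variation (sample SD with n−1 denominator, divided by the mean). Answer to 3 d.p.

0.132

n = 10, Σ = 2968, M = 296.8000
Σ(x−M)² = 13819.600; s = √(13819.600/9) = 39.1856
CV = 39.1856 / 296.8000 = 0.13203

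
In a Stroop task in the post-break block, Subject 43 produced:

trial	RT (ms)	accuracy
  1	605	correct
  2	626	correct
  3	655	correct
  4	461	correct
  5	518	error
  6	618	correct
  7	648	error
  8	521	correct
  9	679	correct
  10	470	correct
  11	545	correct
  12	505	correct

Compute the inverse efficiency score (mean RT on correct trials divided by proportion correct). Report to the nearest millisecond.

Correct trials (n=10): 605, 626, 655, 461, 618, 521, 679, 470, 545, 505
Mean correct RT = 5685/10 = 568.5000 ms
Proportion correct = 10/12
IES = 568.5000 / (10/12) = 682.200 ms

682 ms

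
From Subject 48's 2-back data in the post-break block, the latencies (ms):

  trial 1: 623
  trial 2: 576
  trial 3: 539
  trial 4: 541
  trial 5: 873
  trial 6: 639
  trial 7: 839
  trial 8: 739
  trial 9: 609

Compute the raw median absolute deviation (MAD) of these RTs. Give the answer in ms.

82 ms

Sorted: 539, 541, 576, 609, 623, 639, 739, 839, 873 → median = 623
|x − 623|: 0, 47, 84, 82, 250, 16, 216, 116, 14
Sorted deviations: 0, 14, 16, 47, 82, 84, 116, 216, 250 → MAD = 82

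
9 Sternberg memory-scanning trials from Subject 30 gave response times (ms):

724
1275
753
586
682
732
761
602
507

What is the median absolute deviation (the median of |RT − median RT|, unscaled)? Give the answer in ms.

Sorted: 507, 586, 602, 682, 724, 732, 753, 761, 1275 → median = 724
|x − 724|: 0, 551, 29, 138, 42, 8, 37, 122, 217
Sorted deviations: 0, 8, 29, 37, 42, 122, 138, 217, 551 → MAD = 42

42 ms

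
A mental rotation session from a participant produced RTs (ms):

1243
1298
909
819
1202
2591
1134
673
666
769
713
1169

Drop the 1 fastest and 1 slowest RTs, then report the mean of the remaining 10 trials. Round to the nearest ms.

993 ms

Sorted: 666, 673, 713, 769, 819, 909, 1134, 1169, 1202, 1243, 1298, 2591
Drop lowest 1 (666) and highest 1 (2591)
Remaining (n=10): Σ = 9929, mean = 9929/10 = 992.900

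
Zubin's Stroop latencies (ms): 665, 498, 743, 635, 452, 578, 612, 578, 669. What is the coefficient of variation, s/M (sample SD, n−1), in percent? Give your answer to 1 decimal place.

n = 9, Σ = 5430, M = 603.3333
Σ(x−M)² = 63980.000; s = √(63980.000/8) = 89.4287
CV = 89.4287 / 603.3333 = 0.14822 = 14.822%

14.8%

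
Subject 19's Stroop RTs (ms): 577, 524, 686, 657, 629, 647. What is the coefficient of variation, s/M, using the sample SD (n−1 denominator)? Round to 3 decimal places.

n = 6, Σ = 3720, M = 620.0000
Σ(x−M)² = 17600.000; s = √(17600.000/5) = 59.3296
CV = 59.3296 / 620.0000 = 0.09569

0.096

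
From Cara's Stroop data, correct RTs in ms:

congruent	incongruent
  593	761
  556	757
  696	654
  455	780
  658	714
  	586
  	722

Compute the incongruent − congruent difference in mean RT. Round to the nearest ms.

M(congruent) = 2958/5 = 591.600
M(incongruent) = 4974/7 = 710.571
Difference = 710.571 − 591.600 = 118.971 ms

119 ms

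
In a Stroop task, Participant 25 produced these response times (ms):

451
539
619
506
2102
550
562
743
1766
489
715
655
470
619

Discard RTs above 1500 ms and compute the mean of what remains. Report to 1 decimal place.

576.5 ms

Excluded: 1766, 2102
Retained (n=12): Σ = 6918
Mean = 6918/12 = 576.5000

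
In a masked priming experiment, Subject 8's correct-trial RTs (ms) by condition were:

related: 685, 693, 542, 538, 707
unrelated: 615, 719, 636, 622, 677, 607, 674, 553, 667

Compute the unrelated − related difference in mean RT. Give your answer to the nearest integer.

M(related) = 3165/5 = 633.000
M(unrelated) = 5770/9 = 641.111
Difference = 641.111 − 633.000 = 8.111 ms

8 ms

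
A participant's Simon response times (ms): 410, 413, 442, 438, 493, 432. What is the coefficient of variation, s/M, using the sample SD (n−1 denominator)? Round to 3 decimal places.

0.068

n = 6, Σ = 2628, M = 438.0000
Σ(x−M)² = 4486.000; s = √(4486.000/5) = 29.9533
CV = 29.9533 / 438.0000 = 0.06839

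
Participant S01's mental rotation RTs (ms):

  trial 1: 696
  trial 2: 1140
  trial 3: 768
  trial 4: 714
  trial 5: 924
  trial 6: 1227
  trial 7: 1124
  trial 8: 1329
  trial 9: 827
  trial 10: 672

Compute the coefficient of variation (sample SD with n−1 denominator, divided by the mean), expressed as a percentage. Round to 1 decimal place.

25.8%

n = 10, Σ = 9421, M = 942.1000
Σ(x−M)² = 532546.900; s = √(532546.900/9) = 243.2527
CV = 243.2527 / 942.1000 = 0.25820 = 25.820%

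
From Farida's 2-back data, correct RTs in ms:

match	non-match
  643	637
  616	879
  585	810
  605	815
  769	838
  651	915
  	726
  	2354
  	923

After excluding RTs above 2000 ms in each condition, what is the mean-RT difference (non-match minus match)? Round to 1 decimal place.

non-match: exclude 2354
M(match) = 3869/6 = 644.833
M(non-match) = 6543/8 = 817.875
Difference = 817.875 − 644.833 = 173.042 ms

173.0 ms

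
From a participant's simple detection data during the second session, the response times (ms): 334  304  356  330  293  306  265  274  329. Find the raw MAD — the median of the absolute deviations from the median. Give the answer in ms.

Sorted: 265, 274, 293, 304, 306, 329, 330, 334, 356 → median = 306
|x − 306|: 28, 2, 50, 24, 13, 0, 41, 32, 23
Sorted deviations: 0, 2, 13, 23, 24, 28, 32, 41, 50 → MAD = 24

24 ms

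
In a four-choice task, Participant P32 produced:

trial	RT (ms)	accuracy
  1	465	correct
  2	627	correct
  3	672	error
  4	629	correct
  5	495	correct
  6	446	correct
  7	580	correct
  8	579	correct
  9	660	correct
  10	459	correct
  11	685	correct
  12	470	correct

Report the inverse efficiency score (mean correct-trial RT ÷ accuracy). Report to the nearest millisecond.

604 ms

Correct trials (n=11): 465, 627, 629, 495, 446, 580, 579, 660, 459, 685, 470
Mean correct RT = 6095/11 = 554.0909 ms
Proportion correct = 11/12
IES = 554.0909 / (11/12) = 604.463 ms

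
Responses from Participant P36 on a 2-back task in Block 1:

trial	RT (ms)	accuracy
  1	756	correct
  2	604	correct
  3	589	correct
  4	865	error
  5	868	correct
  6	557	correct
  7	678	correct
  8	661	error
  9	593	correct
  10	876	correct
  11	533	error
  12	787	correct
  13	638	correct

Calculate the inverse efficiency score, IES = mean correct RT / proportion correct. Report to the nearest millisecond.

Correct trials (n=10): 756, 604, 589, 868, 557, 678, 593, 876, 787, 638
Mean correct RT = 6946/10 = 694.6000 ms
Proportion correct = 10/13
IES = 694.6000 / (10/13) = 902.980 ms

903 ms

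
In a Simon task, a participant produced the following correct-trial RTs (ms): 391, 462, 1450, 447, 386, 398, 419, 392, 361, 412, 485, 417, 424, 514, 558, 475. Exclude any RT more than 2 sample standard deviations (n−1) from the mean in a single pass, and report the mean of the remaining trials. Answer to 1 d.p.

n = 16, ΣRT = 7991, M = 499.438
Σ(x−M)² = 1004393.94; s = √(1004393.94/15) = 258.766
Cutoffs: 499.438 ± 2·258.766 → [-18.1, 1017.0]
Outside: 1450 → excluded.
Retained (n=15): Σ = 6541, mean = 6541/15 = 436.067

436.1 ms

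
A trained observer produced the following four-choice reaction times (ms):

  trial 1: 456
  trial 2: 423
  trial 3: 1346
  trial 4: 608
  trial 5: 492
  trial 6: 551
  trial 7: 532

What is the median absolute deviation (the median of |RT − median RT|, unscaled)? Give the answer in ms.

76 ms

Sorted: 423, 456, 492, 532, 551, 608, 1346 → median = 532
|x − 532|: 76, 109, 814, 76, 40, 19, 0
Sorted deviations: 0, 19, 40, 76, 76, 109, 814 → MAD = 76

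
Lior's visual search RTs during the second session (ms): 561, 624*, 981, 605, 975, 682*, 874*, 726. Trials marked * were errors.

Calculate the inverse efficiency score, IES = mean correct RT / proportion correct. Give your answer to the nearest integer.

1231 ms

Correct trials (n=5): 561, 981, 605, 975, 726
Mean correct RT = 3848/5 = 769.6000 ms
Proportion correct = 5/8
IES = 769.6000 / (5/8) = 1231.360 ms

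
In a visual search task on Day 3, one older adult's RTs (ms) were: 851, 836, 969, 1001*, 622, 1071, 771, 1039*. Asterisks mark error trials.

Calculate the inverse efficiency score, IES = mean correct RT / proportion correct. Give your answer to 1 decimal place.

Correct trials (n=6): 851, 836, 969, 622, 1071, 771
Mean correct RT = 5120/6 = 853.3333 ms
Proportion correct = 6/8
IES = 853.3333 / (6/8) = 1137.778 ms

1137.8 ms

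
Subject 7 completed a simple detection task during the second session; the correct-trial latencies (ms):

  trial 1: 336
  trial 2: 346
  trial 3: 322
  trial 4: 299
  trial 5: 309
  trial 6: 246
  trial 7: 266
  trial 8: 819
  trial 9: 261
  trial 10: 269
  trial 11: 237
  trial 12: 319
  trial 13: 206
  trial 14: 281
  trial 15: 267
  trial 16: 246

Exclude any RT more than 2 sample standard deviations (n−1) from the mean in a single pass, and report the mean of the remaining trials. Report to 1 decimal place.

n = 16, ΣRT = 5029, M = 314.312
Σ(x−M)² = 294147.44; s = √(294147.44/15) = 140.035
Cutoffs: 314.312 ± 2·140.035 → [34.2, 594.4]
Outside: 819 → excluded.
Retained (n=15): Σ = 4210, mean = 4210/15 = 280.667

280.7 ms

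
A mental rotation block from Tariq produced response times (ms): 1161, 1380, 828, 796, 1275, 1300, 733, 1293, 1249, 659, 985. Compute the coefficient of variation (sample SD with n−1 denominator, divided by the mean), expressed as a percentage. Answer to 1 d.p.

n = 11, Σ = 11659, M = 1059.9091
Σ(x−M)² = 703310.909; s = √(703310.909/10) = 265.2001
CV = 265.2001 / 1059.9091 = 0.25021 = 25.021%

25.0%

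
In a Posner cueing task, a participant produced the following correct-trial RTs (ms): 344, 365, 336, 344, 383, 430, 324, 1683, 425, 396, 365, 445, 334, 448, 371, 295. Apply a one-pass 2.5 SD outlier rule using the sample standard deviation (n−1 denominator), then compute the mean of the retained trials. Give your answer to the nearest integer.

374 ms

n = 16, ΣRT = 7288, M = 455.500
Σ(x−M)² = 1637780.00; s = √(1637780.00/15) = 330.432
Cutoffs: 455.500 ± 2.5·330.432 → [-370.6, 1281.6]
Outside: 1683 → excluded.
Retained (n=15): Σ = 5605, mean = 5605/15 = 373.667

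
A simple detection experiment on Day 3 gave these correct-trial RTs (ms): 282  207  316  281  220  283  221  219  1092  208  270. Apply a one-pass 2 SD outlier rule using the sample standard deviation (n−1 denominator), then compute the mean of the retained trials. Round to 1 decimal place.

250.7 ms

n = 11, ΣRT = 3599, M = 327.182
Σ(x−M)² = 657581.64; s = √(657581.64/10) = 256.434
Cutoffs: 327.182 ± 2·256.434 → [-185.7, 840.0]
Outside: 1092 → excluded.
Retained (n=10): Σ = 2507, mean = 2507/10 = 250.700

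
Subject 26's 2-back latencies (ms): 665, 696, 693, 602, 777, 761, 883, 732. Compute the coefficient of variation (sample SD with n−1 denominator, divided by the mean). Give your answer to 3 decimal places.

0.116

n = 8, Σ = 5809, M = 726.1250
Σ(x−M)² = 49596.875; s = √(49596.875/7) = 84.1740
CV = 84.1740 / 726.1250 = 0.11592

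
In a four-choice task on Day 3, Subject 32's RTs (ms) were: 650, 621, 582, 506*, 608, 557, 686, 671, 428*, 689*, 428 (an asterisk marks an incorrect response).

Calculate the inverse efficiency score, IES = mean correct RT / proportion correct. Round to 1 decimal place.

Correct trials (n=8): 650, 621, 582, 608, 557, 686, 671, 428
Mean correct RT = 4803/8 = 600.3750 ms
Proportion correct = 8/11
IES = 600.3750 / (8/11) = 825.516 ms

825.5 ms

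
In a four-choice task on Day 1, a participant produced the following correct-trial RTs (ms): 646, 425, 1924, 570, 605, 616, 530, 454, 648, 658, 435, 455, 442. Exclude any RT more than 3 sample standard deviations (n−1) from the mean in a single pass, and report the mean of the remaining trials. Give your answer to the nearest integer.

540 ms

n = 13, ΣRT = 8408, M = 646.769
Σ(x−M)² = 1863560.31; s = √(1863560.31/12) = 394.077
Cutoffs: 646.769 ± 3·394.077 → [-535.5, 1829.0]
Outside: 1924 → excluded.
Retained (n=12): Σ = 6484, mean = 6484/12 = 540.333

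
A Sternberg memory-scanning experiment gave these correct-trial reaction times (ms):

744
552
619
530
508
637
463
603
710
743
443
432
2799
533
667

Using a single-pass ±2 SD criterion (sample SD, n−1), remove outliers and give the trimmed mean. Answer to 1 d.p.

584.6 ms

n = 15, ΣRT = 10983, M = 732.200
Σ(x−M)² = 4724760.40; s = √(4724760.40/14) = 580.933
Cutoffs: 732.200 ± 2·580.933 → [-429.7, 1894.1]
Outside: 2799 → excluded.
Retained (n=14): Σ = 8184, mean = 8184/14 = 584.571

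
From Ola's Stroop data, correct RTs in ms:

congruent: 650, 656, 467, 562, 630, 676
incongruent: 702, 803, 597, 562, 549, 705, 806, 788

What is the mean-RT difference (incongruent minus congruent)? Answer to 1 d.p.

M(congruent) = 3641/6 = 606.833
M(incongruent) = 5512/8 = 689.000
Difference = 689.000 − 606.833 = 82.167 ms

82.2 ms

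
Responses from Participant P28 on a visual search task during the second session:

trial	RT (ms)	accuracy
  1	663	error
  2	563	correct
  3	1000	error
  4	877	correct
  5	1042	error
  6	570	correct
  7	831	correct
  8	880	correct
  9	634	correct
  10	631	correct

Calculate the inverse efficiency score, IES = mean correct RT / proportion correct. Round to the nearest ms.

1018 ms

Correct trials (n=7): 563, 877, 570, 831, 880, 634, 631
Mean correct RT = 4986/7 = 712.2857 ms
Proportion correct = 7/10
IES = 712.2857 / (7/10) = 1017.551 ms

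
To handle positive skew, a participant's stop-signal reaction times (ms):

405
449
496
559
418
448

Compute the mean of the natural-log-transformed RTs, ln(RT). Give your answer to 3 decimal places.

6.131

ln(RT): 6.0039, 6.1070, 6.2066, 6.3261, 6.0355, 6.1048
Σ ln(RT) = 36.7839
Mean = 36.7839/6 = 6.13065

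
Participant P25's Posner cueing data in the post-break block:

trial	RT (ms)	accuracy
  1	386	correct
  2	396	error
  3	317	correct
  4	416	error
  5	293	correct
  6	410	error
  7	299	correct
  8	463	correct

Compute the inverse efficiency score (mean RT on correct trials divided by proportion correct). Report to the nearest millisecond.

563 ms

Correct trials (n=5): 386, 317, 293, 299, 463
Mean correct RT = 1758/5 = 351.6000 ms
Proportion correct = 5/8
IES = 351.6000 / (5/8) = 562.560 ms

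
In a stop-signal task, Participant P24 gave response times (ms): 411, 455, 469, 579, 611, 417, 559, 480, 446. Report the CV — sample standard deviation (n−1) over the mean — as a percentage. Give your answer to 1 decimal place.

n = 9, Σ = 4427, M = 491.8889
Σ(x−M)² = 42562.889; s = √(42562.889/8) = 72.9408
CV = 72.9408 / 491.8889 = 0.14829 = 14.829%

14.8%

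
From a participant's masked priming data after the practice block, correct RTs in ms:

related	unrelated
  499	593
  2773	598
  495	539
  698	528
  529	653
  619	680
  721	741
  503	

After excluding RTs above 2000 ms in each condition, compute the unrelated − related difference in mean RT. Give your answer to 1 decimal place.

related: exclude 2773
M(related) = 4064/7 = 580.571
M(unrelated) = 4332/7 = 618.857
Difference = 618.857 − 580.571 = 38.286 ms

38.3 ms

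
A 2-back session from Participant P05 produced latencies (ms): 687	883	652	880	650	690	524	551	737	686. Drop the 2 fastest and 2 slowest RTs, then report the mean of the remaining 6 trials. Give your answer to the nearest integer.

Sorted: 524, 551, 650, 652, 686, 687, 690, 737, 880, 883
Drop lowest 2 (524, 551) and highest 2 (880, 883)
Remaining (n=6): Σ = 4102, mean = 4102/6 = 683.667

684 ms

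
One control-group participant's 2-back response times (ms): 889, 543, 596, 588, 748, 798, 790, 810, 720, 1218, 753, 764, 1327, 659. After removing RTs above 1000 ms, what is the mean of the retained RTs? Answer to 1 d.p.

721.5 ms

Excluded: 1218, 1327
Retained (n=12): Σ = 8658
Mean = 8658/12 = 721.5000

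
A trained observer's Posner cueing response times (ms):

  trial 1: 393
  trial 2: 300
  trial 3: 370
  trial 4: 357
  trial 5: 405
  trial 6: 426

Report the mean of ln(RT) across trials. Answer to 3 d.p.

ln(RT): 5.9738, 5.7038, 5.9135, 5.8777, 6.0039, 6.0544
Σ ln(RT) = 35.5272
Mean = 35.5272/6 = 5.92119

5.921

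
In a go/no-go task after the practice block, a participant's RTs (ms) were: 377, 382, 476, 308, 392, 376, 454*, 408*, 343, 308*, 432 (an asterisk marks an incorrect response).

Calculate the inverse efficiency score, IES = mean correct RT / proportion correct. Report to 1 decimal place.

Correct trials (n=8): 377, 382, 476, 308, 392, 376, 343, 432
Mean correct RT = 3086/8 = 385.7500 ms
Proportion correct = 8/11
IES = 385.7500 / (8/11) = 530.406 ms

530.4 ms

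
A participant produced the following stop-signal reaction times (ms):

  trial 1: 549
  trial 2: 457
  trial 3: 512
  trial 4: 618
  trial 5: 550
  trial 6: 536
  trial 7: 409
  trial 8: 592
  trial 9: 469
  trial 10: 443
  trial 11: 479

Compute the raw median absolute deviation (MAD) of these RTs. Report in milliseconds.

Sorted: 409, 443, 457, 469, 479, 512, 536, 549, 550, 592, 618 → median = 512
|x − 512|: 37, 55, 0, 106, 38, 24, 103, 80, 43, 69, 33
Sorted deviations: 0, 24, 33, 37, 38, 43, 55, 69, 80, 103, 106 → MAD = 43

43 ms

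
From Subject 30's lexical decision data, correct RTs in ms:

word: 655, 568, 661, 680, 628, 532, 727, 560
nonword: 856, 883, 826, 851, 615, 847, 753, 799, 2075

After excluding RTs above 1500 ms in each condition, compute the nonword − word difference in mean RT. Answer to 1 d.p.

nonword: exclude 2075
M(word) = 5011/8 = 626.375
M(nonword) = 6430/8 = 803.750
Difference = 803.750 − 626.375 = 177.375 ms

177.4 ms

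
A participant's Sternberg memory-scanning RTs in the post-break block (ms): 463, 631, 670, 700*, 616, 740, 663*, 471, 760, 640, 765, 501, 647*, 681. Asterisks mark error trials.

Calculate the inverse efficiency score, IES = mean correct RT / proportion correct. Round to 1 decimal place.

802.7 ms

Correct trials (n=11): 463, 631, 670, 616, 740, 471, 760, 640, 765, 501, 681
Mean correct RT = 6938/11 = 630.7273 ms
Proportion correct = 11/14
IES = 630.7273 / (11/14) = 802.744 ms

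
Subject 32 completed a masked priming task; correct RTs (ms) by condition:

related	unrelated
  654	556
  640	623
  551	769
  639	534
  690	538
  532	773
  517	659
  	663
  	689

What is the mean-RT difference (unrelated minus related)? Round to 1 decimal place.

41.6 ms

M(related) = 4223/7 = 603.286
M(unrelated) = 5804/9 = 644.889
Difference = 644.889 − 603.286 = 41.603 ms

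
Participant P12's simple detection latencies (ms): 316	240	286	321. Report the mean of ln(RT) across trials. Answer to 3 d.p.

ln(RT): 5.7557, 5.4806, 5.6560, 5.7714
Σ ln(RT) = 22.6638
Mean = 22.6638/4 = 5.66595

5.666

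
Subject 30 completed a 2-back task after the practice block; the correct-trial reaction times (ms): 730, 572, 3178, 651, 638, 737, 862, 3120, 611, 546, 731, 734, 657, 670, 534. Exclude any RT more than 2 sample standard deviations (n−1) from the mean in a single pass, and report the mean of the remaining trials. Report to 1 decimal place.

n = 15, ΣRT = 14971, M = 998.067
Σ(x−M)² = 10779428.93; s = √(10779428.93/14) = 877.473
Cutoffs: 998.067 ± 2·877.473 → [-756.9, 2753.0]
Outside: 3120, 3178 → excluded.
Retained (n=13): Σ = 8673, mean = 8673/13 = 667.154

667.2 ms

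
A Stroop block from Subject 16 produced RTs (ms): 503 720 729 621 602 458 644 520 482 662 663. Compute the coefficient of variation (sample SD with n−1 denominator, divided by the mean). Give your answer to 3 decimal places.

n = 11, Σ = 6604, M = 600.3636
Σ(x−M)² = 91130.545; s = √(91130.545/10) = 95.4623
CV = 95.4623 / 600.3636 = 0.15901

0.159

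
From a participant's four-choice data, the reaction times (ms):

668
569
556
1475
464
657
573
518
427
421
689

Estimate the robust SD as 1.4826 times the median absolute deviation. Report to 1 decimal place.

146.8 ms

Sorted: 421, 427, 464, 518, 556, 569, 573, 657, 668, 689, 1475 → median = 569
|x − 569| sorted: 0, 4, 13, 51, 88, 99, 105, 120, 142, 148, 906 → MAD = 99
Robust SD ≈ 1.4826 × 99 = 146.777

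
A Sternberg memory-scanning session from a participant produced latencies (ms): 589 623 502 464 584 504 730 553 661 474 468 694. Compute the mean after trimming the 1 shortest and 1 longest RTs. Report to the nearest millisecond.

565 ms

Sorted: 464, 468, 474, 502, 504, 553, 584, 589, 623, 661, 694, 730
Drop lowest 1 (464) and highest 1 (730)
Remaining (n=10): Σ = 5652, mean = 5652/10 = 565.200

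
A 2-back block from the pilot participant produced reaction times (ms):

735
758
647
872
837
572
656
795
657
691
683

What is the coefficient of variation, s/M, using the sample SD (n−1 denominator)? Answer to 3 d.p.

0.126

n = 11, Σ = 7903, M = 718.4545
Σ(x−M)² = 81568.727; s = √(81568.727/10) = 90.3154
CV = 90.3154 / 718.4545 = 0.12571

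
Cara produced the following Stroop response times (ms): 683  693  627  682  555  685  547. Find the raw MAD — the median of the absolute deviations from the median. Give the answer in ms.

11 ms

Sorted: 547, 555, 627, 682, 683, 685, 693 → median = 682
|x − 682|: 1, 11, 55, 0, 127, 3, 135
Sorted deviations: 0, 1, 3, 11, 55, 127, 135 → MAD = 11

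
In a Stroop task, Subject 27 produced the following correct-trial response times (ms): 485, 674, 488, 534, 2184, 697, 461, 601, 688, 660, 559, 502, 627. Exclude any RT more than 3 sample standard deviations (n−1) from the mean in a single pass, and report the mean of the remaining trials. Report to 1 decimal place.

n = 13, ΣRT = 9160, M = 704.615
Σ(x−M)² = 2454469.08; s = √(2454469.08/12) = 452.260
Cutoffs: 704.615 ± 3·452.260 → [-652.2, 2061.4]
Outside: 2184 → excluded.
Retained (n=12): Σ = 6976, mean = 6976/12 = 581.333

581.3 ms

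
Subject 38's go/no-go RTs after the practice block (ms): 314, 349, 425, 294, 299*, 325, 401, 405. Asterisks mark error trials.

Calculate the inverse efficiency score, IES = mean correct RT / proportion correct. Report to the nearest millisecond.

Correct trials (n=7): 314, 349, 425, 294, 325, 401, 405
Mean correct RT = 2513/7 = 359.0000 ms
Proportion correct = 7/8
IES = 359.0000 / (7/8) = 410.286 ms

410 ms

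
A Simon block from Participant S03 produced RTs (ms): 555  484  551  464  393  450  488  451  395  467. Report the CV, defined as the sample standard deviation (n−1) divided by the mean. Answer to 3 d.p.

0.116

n = 10, Σ = 4698, M = 469.8000
Σ(x−M)² = 26665.600; s = √(26665.600/9) = 54.4320
CV = 54.4320 / 469.8000 = 0.11586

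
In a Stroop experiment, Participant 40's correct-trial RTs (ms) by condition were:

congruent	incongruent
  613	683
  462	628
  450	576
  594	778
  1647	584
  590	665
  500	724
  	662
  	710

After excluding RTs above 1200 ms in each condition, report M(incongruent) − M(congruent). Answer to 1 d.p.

132.9 ms

congruent: exclude 1647
M(congruent) = 3209/6 = 534.833
M(incongruent) = 6010/9 = 667.778
Difference = 667.778 − 534.833 = 132.944 ms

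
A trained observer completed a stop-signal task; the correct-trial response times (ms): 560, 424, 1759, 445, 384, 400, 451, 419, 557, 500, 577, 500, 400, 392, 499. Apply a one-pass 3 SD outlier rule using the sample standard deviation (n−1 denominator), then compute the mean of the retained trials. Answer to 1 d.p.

n = 15, ΣRT = 8267, M = 551.133
Σ(x−M)² = 1621523.73; s = √(1621523.73/14) = 340.328
Cutoffs: 551.133 ± 3·340.328 → [-469.9, 1572.1]
Outside: 1759 → excluded.
Retained (n=14): Σ = 6508, mean = 6508/14 = 464.857

464.9 ms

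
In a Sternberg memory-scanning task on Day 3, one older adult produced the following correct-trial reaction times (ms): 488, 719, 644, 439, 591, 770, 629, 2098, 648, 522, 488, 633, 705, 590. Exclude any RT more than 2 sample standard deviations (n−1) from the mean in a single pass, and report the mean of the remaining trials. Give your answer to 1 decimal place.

605.1 ms

n = 14, ΣRT = 9964, M = 711.714
Σ(x−M)² = 2186812.86; s = √(2186812.86/13) = 410.142
Cutoffs: 711.714 ± 2·410.142 → [-108.6, 1532.0]
Outside: 2098 → excluded.
Retained (n=13): Σ = 7866, mean = 7866/13 = 605.077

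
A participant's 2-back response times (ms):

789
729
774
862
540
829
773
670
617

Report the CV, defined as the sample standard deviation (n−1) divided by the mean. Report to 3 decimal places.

n = 9, Σ = 6583, M = 731.4444
Σ(x−M)² = 86942.222; s = √(86942.222/8) = 104.2486
CV = 104.2486 / 731.4444 = 0.14252

0.143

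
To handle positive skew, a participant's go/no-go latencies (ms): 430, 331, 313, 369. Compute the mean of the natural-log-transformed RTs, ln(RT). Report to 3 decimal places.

ln(RT): 6.0638, 5.8021, 5.7462, 5.9108
Σ ln(RT) = 23.5229
Mean = 23.5229/4 = 5.88073

5.881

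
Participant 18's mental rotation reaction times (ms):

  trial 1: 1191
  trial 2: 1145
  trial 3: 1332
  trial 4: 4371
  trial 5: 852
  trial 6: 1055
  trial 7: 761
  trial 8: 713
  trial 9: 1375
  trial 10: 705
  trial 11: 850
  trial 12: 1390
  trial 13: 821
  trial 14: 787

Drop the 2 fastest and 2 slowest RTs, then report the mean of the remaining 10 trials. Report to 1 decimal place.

1016.9 ms

Sorted: 705, 713, 761, 787, 821, 850, 852, 1055, 1145, 1191, 1332, 1375, 1390, 4371
Drop lowest 2 (705, 713) and highest 2 (1390, 4371)
Remaining (n=10): Σ = 10169, mean = 10169/10 = 1016.900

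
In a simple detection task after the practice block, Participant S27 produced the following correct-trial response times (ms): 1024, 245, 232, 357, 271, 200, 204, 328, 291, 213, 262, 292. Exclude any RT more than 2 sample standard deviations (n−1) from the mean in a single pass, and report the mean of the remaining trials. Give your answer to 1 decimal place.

263.2 ms

n = 12, ΣRT = 3919, M = 326.583
Σ(x−M)² = 556592.92; s = √(556592.92/11) = 224.943
Cutoffs: 326.583 ± 2·224.943 → [-123.3, 776.5]
Outside: 1024 → excluded.
Retained (n=11): Σ = 2895, mean = 2895/11 = 263.182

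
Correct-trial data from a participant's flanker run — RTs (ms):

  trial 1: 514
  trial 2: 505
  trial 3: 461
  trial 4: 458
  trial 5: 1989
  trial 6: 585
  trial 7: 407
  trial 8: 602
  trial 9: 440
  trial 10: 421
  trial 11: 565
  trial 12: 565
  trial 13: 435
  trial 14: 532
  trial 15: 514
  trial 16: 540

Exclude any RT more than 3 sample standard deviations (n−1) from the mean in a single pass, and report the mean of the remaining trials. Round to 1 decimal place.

502.9 ms

n = 16, ΣRT = 9533, M = 595.812
Σ(x−M)² = 2125360.44; s = √(2125360.44/15) = 376.418
Cutoffs: 595.812 ± 3·376.418 → [-533.4, 1725.1]
Outside: 1989 → excluded.
Retained (n=15): Σ = 7544, mean = 7544/15 = 502.933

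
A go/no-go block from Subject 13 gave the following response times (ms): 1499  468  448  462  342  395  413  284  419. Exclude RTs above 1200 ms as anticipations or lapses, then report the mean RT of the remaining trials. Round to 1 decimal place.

403.9 ms

Excluded: 1499
Retained (n=8): Σ = 3231
Mean = 3231/8 = 403.8750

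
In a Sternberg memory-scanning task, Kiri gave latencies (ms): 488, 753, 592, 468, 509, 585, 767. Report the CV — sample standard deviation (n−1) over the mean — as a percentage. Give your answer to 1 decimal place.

20.6%

n = 7, Σ = 4162, M = 594.5714
Σ(x−M)² = 89629.714; s = √(89629.714/6) = 122.2223
CV = 122.2223 / 594.5714 = 0.20556 = 20.556%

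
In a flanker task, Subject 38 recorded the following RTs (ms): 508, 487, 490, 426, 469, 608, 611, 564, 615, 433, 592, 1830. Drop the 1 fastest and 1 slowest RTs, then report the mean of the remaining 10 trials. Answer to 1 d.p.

537.7 ms

Sorted: 426, 433, 469, 487, 490, 508, 564, 592, 608, 611, 615, 1830
Drop lowest 1 (426) and highest 1 (1830)
Remaining (n=10): Σ = 5377, mean = 5377/10 = 537.700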